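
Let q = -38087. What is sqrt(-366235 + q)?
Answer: I*sqrt(404322) ≈ 635.86*I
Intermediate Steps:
sqrt(-366235 + q) = sqrt(-366235 - 38087) = sqrt(-404322) = I*sqrt(404322)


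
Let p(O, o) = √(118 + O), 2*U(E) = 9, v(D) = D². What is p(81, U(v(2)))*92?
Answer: 92*√199 ≈ 1297.8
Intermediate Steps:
U(E) = 9/2 (U(E) = (½)*9 = 9/2)
p(81, U(v(2)))*92 = √(118 + 81)*92 = √199*92 = 92*√199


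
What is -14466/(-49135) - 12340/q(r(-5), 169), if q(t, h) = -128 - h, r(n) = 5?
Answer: 610622302/14593095 ≈ 41.843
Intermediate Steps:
-14466/(-49135) - 12340/q(r(-5), 169) = -14466/(-49135) - 12340/(-128 - 1*169) = -14466*(-1/49135) - 12340/(-128 - 169) = 14466/49135 - 12340/(-297) = 14466/49135 - 12340*(-1/297) = 14466/49135 + 12340/297 = 610622302/14593095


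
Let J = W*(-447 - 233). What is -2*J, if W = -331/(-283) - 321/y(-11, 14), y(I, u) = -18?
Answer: 21941560/849 ≈ 25844.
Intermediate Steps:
W = 32267/1698 (W = -331/(-283) - 321/(-18) = -331*(-1/283) - 321*(-1/18) = 331/283 + 107/6 = 32267/1698 ≈ 19.003)
J = -10970780/849 (J = 32267*(-447 - 233)/1698 = (32267/1698)*(-680) = -10970780/849 ≈ -12922.)
-2*J = -2*(-10970780/849) = 21941560/849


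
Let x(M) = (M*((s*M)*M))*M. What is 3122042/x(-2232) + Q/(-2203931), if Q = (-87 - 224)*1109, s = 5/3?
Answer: 7133253524548953071/45582013839549818880 ≈ 0.15649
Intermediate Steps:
s = 5/3 (s = 5*(⅓) = 5/3 ≈ 1.6667)
Q = -344899 (Q = -311*1109 = -344899)
x(M) = 5*M⁴/3 (x(M) = (M*((5*M/3)*M))*M = (M*(5*M²/3))*M = (5*M³/3)*M = 5*M⁴/3)
3122042/x(-2232) + Q/(-2203931) = 3122042/(((5/3)*(-2232)⁴)) - 344899/(-2203931) = 3122042/(((5/3)*24818570366976)) - 344899*(-1/2203931) = 3122042/41364283944960 + 344899/2203931 = 3122042*(1/41364283944960) + 344899/2203931 = 1561021/20682141972480 + 344899/2203931 = 7133253524548953071/45582013839549818880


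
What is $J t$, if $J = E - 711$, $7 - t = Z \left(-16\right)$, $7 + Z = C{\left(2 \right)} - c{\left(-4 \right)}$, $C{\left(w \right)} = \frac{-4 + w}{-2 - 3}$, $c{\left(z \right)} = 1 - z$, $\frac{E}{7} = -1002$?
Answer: $1379685$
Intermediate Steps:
$E = -7014$ ($E = 7 \left(-1002\right) = -7014$)
$C{\left(w \right)} = \frac{4}{5} - \frac{w}{5}$ ($C{\left(w \right)} = \frac{-4 + w}{-5} = \left(-4 + w\right) \left(- \frac{1}{5}\right) = \frac{4}{5} - \frac{w}{5}$)
$Z = - \frac{58}{5}$ ($Z = -7 + \left(\left(\frac{4}{5} - \frac{2}{5}\right) - \left(1 - -4\right)\right) = -7 + \left(\left(\frac{4}{5} - \frac{2}{5}\right) - \left(1 + 4\right)\right) = -7 + \left(\frac{2}{5} - 5\right) = -7 - \frac{23}{5} = - \frac{58}{5} \approx -11.6$)
$t = - \frac{893}{5}$ ($t = 7 - \left(- \frac{58}{5}\right) \left(-16\right) = 7 - \frac{928}{5} = - \frac{893}{5} \approx -178.6$)
$J = -7725$ ($J = -7014 - 711 = -7725$)
$J t = \left(-7725\right) \left(- \frac{893}{5}\right) = 1379685$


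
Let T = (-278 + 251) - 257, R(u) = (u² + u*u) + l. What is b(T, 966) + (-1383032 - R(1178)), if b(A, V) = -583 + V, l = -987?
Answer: -4157030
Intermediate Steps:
R(u) = -987 + 2*u² (R(u) = (u² + u*u) - 987 = (u² + u²) - 987 = 2*u² - 987 = -987 + 2*u²)
T = -284 (T = -27 - 257 = -284)
b(T, 966) + (-1383032 - R(1178)) = (-583 + 966) + (-1383032 - (-987 + 2*1178²)) = 383 + (-1383032 - (-987 + 2*1387684)) = 383 + (-1383032 - (-987 + 2775368)) = 383 + (-1383032 - 1*2774381) = 383 + (-1383032 - 2774381) = 383 - 4157413 = -4157030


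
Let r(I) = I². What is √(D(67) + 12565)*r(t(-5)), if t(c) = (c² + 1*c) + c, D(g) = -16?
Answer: 225*√12549 ≈ 25205.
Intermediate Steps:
t(c) = c² + 2*c (t(c) = (c² + c) + c = (c + c²) + c = c² + 2*c)
√(D(67) + 12565)*r(t(-5)) = √(-16 + 12565)*(-5*(2 - 5))² = √12549*(-5*(-3))² = √12549*15² = √12549*225 = 225*√12549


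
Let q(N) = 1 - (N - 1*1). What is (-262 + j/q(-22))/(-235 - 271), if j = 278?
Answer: 3005/6072 ≈ 0.49489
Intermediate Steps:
q(N) = 2 - N (q(N) = 1 - (N - 1) = 1 - (-1 + N) = 1 + (1 - N) = 2 - N)
(-262 + j/q(-22))/(-235 - 271) = (-262 + 278/(2 - 1*(-22)))/(-235 - 271) = (-262 + 278/(2 + 22))/(-506) = (-262 + 278/24)*(-1/506) = (-262 + 278*(1/24))*(-1/506) = (-262 + 139/12)*(-1/506) = -3005/12*(-1/506) = 3005/6072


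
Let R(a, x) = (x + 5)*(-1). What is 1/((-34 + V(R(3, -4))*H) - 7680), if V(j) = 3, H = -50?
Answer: -1/7864 ≈ -0.00012716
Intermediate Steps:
R(a, x) = -5 - x (R(a, x) = (5 + x)*(-1) = -5 - x)
1/((-34 + V(R(3, -4))*H) - 7680) = 1/((-34 + 3*(-50)) - 7680) = 1/((-34 - 150) - 7680) = 1/(-184 - 7680) = 1/(-7864) = -1/7864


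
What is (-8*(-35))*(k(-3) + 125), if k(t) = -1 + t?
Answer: 33880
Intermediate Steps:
(-8*(-35))*(k(-3) + 125) = (-8*(-35))*((-1 - 3) + 125) = 280*(-4 + 125) = 280*121 = 33880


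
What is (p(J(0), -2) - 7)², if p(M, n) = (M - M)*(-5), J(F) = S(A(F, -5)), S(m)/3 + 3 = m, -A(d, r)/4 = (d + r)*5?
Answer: 49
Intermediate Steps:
A(d, r) = -20*d - 20*r (A(d, r) = -4*(d + r)*5 = -4*(5*d + 5*r) = -20*d - 20*r)
S(m) = -9 + 3*m
J(F) = 291 - 60*F (J(F) = -9 + 3*(-20*F - 20*(-5)) = -9 + 3*(-20*F + 100) = -9 + 3*(100 - 20*F) = -9 + (300 - 60*F) = 291 - 60*F)
p(M, n) = 0 (p(M, n) = 0*(-5) = 0)
(p(J(0), -2) - 7)² = (0 - 7)² = (-7)² = 49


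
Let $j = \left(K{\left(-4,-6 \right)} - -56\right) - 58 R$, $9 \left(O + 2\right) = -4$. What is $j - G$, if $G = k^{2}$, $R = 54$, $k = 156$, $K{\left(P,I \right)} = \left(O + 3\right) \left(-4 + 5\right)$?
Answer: $- \frac{246703}{9} \approx -27411.0$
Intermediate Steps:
$O = - \frac{22}{9}$ ($O = -2 + \frac{1}{9} \left(-4\right) = -2 - \frac{4}{9} = - \frac{22}{9} \approx -2.4444$)
$K{\left(P,I \right)} = \frac{5}{9}$ ($K{\left(P,I \right)} = \left(- \frac{22}{9} + 3\right) \left(-4 + 5\right) = \frac{5}{9} \cdot 1 = \frac{5}{9}$)
$G = 24336$ ($G = 156^{2} = 24336$)
$j = - \frac{27679}{9}$ ($j = \left(\frac{5}{9} - -56\right) - 3132 = \left(\frac{5}{9} + 56\right) - 3132 = \frac{509}{9} - 3132 = - \frac{27679}{9} \approx -3075.4$)
$j - G = - \frac{27679}{9} - 24336 = - \frac{246703}{9}$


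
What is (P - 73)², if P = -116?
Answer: 35721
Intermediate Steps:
(P - 73)² = (-116 - 73)² = (-189)² = 35721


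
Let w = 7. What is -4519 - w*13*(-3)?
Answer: -4246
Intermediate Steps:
-4519 - w*13*(-3) = -4519 - 7*13*(-3) = -4519 - 91*(-3) = -4519 - 1*(-273) = -4519 + 273 = -4246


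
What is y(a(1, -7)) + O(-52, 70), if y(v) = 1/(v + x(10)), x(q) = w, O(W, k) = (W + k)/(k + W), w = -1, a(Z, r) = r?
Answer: 7/8 ≈ 0.87500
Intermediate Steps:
O(W, k) = 1 (O(W, k) = (W + k)/(W + k) = 1)
x(q) = -1
y(v) = 1/(-1 + v) (y(v) = 1/(v - 1) = 1/(-1 + v))
y(a(1, -7)) + O(-52, 70) = 1/(-1 - 7) + 1 = 1/(-8) + 1 = -⅛ + 1 = 7/8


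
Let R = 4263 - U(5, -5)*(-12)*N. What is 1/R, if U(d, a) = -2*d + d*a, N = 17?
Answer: -1/2877 ≈ -0.00034758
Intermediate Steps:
U(d, a) = -2*d + a*d
R = -2877 (R = 4263 - (5*(-2 - 5))*(-12)*17 = 4263 - (5*(-7))*(-12)*17 = 4263 - (-35*(-12))*17 = 4263 - 420*17 = 4263 - 1*7140 = 4263 - 7140 = -2877)
1/R = 1/(-2877) = -1/2877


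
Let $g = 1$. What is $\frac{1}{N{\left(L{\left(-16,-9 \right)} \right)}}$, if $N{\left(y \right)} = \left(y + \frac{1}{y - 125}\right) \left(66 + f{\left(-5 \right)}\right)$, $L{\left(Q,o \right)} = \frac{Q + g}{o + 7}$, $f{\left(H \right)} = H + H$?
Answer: $\frac{235}{98588} \approx 0.0023837$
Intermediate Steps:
$f{\left(H \right)} = 2 H$
$L{\left(Q,o \right)} = \frac{1 + Q}{7 + o}$ ($L{\left(Q,o \right)} = \frac{Q + 1}{o + 7} = \frac{1 + Q}{7 + o}$)
$N{\left(y \right)} = 56 y + \frac{56}{-125 + y}$ ($N{\left(y \right)} = \left(y + \frac{1}{y - 125}\right) \left(66 + 2 \left(-5\right)\right) = \left(y + \frac{1}{-125 + y}\right) \left(66 - 10\right) = \left(y + \frac{1}{-125 + y}\right) 56 = 56 y + \frac{56}{-125 + y}$)
$\frac{1}{N{\left(L{\left(-16,-9 \right)} \right)}} = \frac{1}{56 \frac{1}{-125 + \frac{1 - 16}{7 - 9}} \left(1 + \left(\frac{1 - 16}{7 - 9}\right)^{2} - 125 \frac{1 - 16}{7 - 9}\right)} = \frac{1}{56 \frac{1}{-125 + \frac{1}{-2} \left(-15\right)} \left(1 + \left(\frac{1}{-2} \left(-15\right)\right)^{2} - 125 \frac{1}{-2} \left(-15\right)\right)} = \frac{1}{56 \frac{1}{-125 - - \frac{15}{2}} \left(1 + \left(\left(- \frac{1}{2}\right) \left(-15\right)\right)^{2} - 125 \left(\left(- \frac{1}{2}\right) \left(-15\right)\right)\right)} = \frac{1}{56 \frac{1}{-125 + \frac{15}{2}} \left(1 + \left(\frac{15}{2}\right)^{2} - \frac{1875}{2}\right)} = \frac{1}{56 \frac{1}{- \frac{235}{2}} \left(1 + \frac{225}{4} - \frac{1875}{2}\right)} = \frac{1}{56 \left(- \frac{2}{235}\right) \left(- \frac{3521}{4}\right)} = \frac{1}{\frac{98588}{235}} = \frac{235}{98588}$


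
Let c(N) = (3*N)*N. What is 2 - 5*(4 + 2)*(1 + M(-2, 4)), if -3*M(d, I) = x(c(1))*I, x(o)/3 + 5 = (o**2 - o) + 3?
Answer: 452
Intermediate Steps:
c(N) = 3*N**2
x(o) = -6 - 3*o + 3*o**2 (x(o) = -15 + 3*((o**2 - o) + 3) = -15 + 3*(3 + o**2 - o) = -15 + (9 - 3*o + 3*o**2) = -6 - 3*o + 3*o**2)
M(d, I) = -4*I (M(d, I) = -(-6 - 9*1**2 + 3*(3*1**2)**2)*I/3 = -(-6 - 9 + 3*(3*1)**2)*I/3 = -(-6 - 3*3 + 3*3**2)*I/3 = -(-6 - 9 + 3*9)*I/3 = -(-6 - 9 + 27)*I/3 = -4*I)
2 - 5*(4 + 2)*(1 + M(-2, 4)) = 2 - 5*(4 + 2)*(1 - 4*4) = 2 - 30*(1 - 16) = 2 - 30*(-15) = 2 - 5*(-90) = 2 + 450 = 452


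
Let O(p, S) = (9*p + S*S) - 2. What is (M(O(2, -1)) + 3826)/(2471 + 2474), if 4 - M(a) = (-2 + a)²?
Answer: 721/989 ≈ 0.72902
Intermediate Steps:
O(p, S) = -2 + S² + 9*p (O(p, S) = (9*p + S²) - 2 = (S² + 9*p) - 2 = -2 + S² + 9*p)
M(a) = 4 - (-2 + a)²
(M(O(2, -1)) + 3826)/(2471 + 2474) = ((-2 + (-1)² + 9*2)*(4 - (-2 + (-1)² + 9*2)) + 3826)/(2471 + 2474) = ((-2 + 1 + 18)*(4 - (-2 + 1 + 18)) + 3826)/4945 = (17*(4 - 1*17) + 3826)*(1/4945) = (17*(4 - 17) + 3826)*(1/4945) = (17*(-13) + 3826)*(1/4945) = (-221 + 3826)*(1/4945) = 3605*(1/4945) = 721/989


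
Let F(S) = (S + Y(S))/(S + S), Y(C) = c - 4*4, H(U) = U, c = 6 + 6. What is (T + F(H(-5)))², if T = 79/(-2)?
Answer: 37249/25 ≈ 1490.0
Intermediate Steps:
c = 12
Y(C) = -4 (Y(C) = 12 - 4*4 = 12 - 16 = -4)
T = -79/2 (T = 79*(-½) = -79/2 ≈ -39.500)
F(S) = (-4 + S)/(2*S) (F(S) = (S - 4)/(S + S) = (-4 + S)/((2*S)) = (-4 + S)*(1/(2*S)) = (-4 + S)/(2*S))
(T + F(H(-5)))² = (-79/2 + (½)*(-4 - 5)/(-5))² = (-79/2 + (½)*(-⅕)*(-9))² = (-79/2 + 9/10)² = (-193/5)² = 37249/25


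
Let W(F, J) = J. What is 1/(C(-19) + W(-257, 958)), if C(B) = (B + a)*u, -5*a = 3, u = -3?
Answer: 5/5084 ≈ 0.00098348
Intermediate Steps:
a = -⅗ (a = -⅕*3 = -⅗ ≈ -0.60000)
C(B) = 9/5 - 3*B (C(B) = (B - ⅗)*(-3) = (-⅗ + B)*(-3) = 9/5 - 3*B)
1/(C(-19) + W(-257, 958)) = 1/((9/5 - 3*(-19)) + 958) = 1/((9/5 + 57) + 958) = 1/(294/5 + 958) = 1/(5084/5) = 5/5084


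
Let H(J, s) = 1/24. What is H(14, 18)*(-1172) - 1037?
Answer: -6515/6 ≈ -1085.8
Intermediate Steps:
H(J, s) = 1/24 (H(J, s) = 1*(1/24) = 1/24)
H(14, 18)*(-1172) - 1037 = (1/24)*(-1172) - 1037 = -293/6 - 1037 = -6515/6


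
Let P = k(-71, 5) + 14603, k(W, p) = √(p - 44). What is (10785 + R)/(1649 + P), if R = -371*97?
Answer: -409582904/264127543 + 25202*I*√39/264127543 ≈ -1.5507 + 0.00059587*I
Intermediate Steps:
k(W, p) = √(-44 + p)
R = -35987
P = 14603 + I*√39 (P = √(-44 + 5) + 14603 = √(-39) + 14603 = I*√39 + 14603 = 14603 + I*√39 ≈ 14603.0 + 6.245*I)
(10785 + R)/(1649 + P) = (10785 - 35987)/(1649 + (14603 + I*√39)) = -25202/(16252 + I*√39)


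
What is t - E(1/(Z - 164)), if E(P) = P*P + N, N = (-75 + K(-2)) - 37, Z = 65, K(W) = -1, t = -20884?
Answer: -203576572/9801 ≈ -20771.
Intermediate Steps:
N = -113 (N = (-75 - 1) - 37 = -76 - 37 = -113)
E(P) = -113 + P² (E(P) = P*P - 113 = P² - 113 = -113 + P²)
t - E(1/(Z - 164)) = -20884 - (-113 + (1/(65 - 164))²) = -20884 - (-113 + (1/(-99))²) = -20884 - (-113 + (-1/99)²) = -20884 - (-113 + 1/9801) = -20884 - 1*(-1107512/9801) = -20884 + 1107512/9801 = -203576572/9801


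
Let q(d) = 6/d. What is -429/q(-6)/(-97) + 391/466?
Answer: -161987/45202 ≈ -3.5836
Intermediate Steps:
-429/q(-6)/(-97) + 391/466 = -429/(6/(-6))/(-97) + 391/466 = -429/(6*(-⅙))*(-1/97) + 391*(1/466) = -429/(-1)*(-1/97) + 391/466 = -429*(-1)*(-1/97) + 391/466 = 429*(-1/97) + 391/466 = -429/97 + 391/466 = -161987/45202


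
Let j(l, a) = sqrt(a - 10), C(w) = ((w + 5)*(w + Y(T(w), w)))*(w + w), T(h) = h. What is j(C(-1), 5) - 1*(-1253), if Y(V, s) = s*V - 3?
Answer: 1253 + I*sqrt(5) ≈ 1253.0 + 2.2361*I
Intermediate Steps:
Y(V, s) = -3 + V*s (Y(V, s) = V*s - 3 = -3 + V*s)
C(w) = 2*w*(5 + w)*(-3 + w + w**2) (C(w) = ((w + 5)*(w + (-3 + w*w)))*(w + w) = ((5 + w)*(w + (-3 + w**2)))*(2*w) = ((5 + w)*(-3 + w + w**2))*(2*w) = 2*w*(5 + w)*(-3 + w + w**2))
j(l, a) = sqrt(-10 + a)
j(C(-1), 5) - 1*(-1253) = sqrt(-10 + 5) - 1*(-1253) = sqrt(-5) + 1253 = I*sqrt(5) + 1253 = 1253 + I*sqrt(5)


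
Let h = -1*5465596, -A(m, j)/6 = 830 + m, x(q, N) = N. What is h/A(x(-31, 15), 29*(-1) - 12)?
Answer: 2732798/2535 ≈ 1078.0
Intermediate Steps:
A(m, j) = -4980 - 6*m (A(m, j) = -6*(830 + m) = -4980 - 6*m)
h = -5465596
h/A(x(-31, 15), 29*(-1) - 12) = -5465596/(-4980 - 6*15) = -5465596/(-4980 - 90) = -5465596/(-5070) = -5465596*(-1/5070) = 2732798/2535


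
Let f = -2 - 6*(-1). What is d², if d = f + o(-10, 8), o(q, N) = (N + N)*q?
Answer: 24336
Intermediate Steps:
o(q, N) = 2*N*q (o(q, N) = (2*N)*q = 2*N*q)
f = 4 (f = -2 + 6 = 4)
d = -156 (d = 4 + 2*8*(-10) = 4 - 160 = -156)
d² = (-156)² = 24336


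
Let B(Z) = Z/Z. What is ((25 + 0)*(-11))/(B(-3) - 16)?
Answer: 55/3 ≈ 18.333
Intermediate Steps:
B(Z) = 1
((25 + 0)*(-11))/(B(-3) - 16) = ((25 + 0)*(-11))/(1 - 16) = (25*(-11))/(-15) = -1/15*(-275) = 55/3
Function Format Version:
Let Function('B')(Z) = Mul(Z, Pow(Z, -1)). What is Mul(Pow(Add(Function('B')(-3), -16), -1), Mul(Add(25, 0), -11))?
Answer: Rational(55, 3) ≈ 18.333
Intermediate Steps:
Function('B')(Z) = 1
Mul(Pow(Add(Function('B')(-3), -16), -1), Mul(Add(25, 0), -11)) = Mul(Pow(Add(1, -16), -1), Mul(Add(25, 0), -11)) = Mul(Pow(-15, -1), Mul(25, -11)) = Mul(Rational(-1, 15), -275) = Rational(55, 3)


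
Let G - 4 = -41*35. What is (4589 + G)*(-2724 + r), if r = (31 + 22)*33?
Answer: -3079050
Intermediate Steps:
r = 1749 (r = 53*33 = 1749)
G = -1431 (G = 4 - 41*35 = 4 - 1435 = -1431)
(4589 + G)*(-2724 + r) = (4589 - 1431)*(-2724 + 1749) = 3158*(-975) = -3079050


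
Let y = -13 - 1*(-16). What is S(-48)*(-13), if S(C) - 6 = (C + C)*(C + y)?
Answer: -56238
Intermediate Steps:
y = 3 (y = -13 + 16 = 3)
S(C) = 6 + 2*C*(3 + C) (S(C) = 6 + (C + C)*(C + 3) = 6 + (2*C)*(3 + C) = 6 + 2*C*(3 + C))
S(-48)*(-13) = (6 + 2*(-48)**2 + 6*(-48))*(-13) = (6 + 2*2304 - 288)*(-13) = (6 + 4608 - 288)*(-13) = 4326*(-13) = -56238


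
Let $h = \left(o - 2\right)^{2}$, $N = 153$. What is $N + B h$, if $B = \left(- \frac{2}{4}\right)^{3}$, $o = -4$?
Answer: $\frac{297}{2} \approx 148.5$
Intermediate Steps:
$h = 36$ ($h = \left(-4 - 2\right)^{2} = \left(-6\right)^{2} = 36$)
$B = - \frac{1}{8}$ ($B = \left(\left(-2\right) \frac{1}{4}\right)^{3} = \left(- \frac{1}{2}\right)^{3} = - \frac{1}{8} \approx -0.125$)
$N + B h = 153 - \frac{9}{2} = \frac{297}{2}$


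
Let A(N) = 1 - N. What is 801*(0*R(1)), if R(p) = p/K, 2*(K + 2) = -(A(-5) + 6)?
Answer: 0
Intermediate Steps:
K = -8 (K = -2 + (-((1 - 1*(-5)) + 6))/2 = -2 + (-((1 + 5) + 6))/2 = -2 + (-(6 + 6))/2 = -2 + (-1*12)/2 = -2 + (½)*(-12) = -2 - 6 = -8)
R(p) = -p/8 (R(p) = p/(-8) = p*(-⅛) = -p/8)
801*(0*R(1)) = 801*(0*(-⅛*1)) = 801*(0*(-⅛)) = 801*0 = 0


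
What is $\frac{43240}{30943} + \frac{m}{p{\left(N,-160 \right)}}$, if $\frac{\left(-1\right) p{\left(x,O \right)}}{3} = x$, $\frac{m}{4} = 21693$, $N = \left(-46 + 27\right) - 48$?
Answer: $\frac{897892412}{2073181} \approx 433.1$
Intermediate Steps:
$N = -67$ ($N = -19 - 48 = -67$)
$m = 86772$ ($m = 4 \cdot 21693 = 86772$)
$p{\left(x,O \right)} = - 3 x$
$\frac{43240}{30943} + \frac{m}{p{\left(N,-160 \right)}} = \frac{43240}{30943} + \frac{86772}{\left(-3\right) \left(-67\right)} = 43240 \cdot \frac{1}{30943} + \frac{86772}{201} = \frac{43240}{30943} + 86772 \cdot \frac{1}{201} = \frac{43240}{30943} + \frac{28924}{67} = \frac{897892412}{2073181}$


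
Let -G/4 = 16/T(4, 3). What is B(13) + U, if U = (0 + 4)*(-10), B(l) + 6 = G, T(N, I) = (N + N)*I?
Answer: -146/3 ≈ -48.667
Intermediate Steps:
T(N, I) = 2*I*N (T(N, I) = (2*N)*I = 2*I*N)
G = -8/3 (G = -64/(2*3*4) = -64/24 = -4*2/3 = -8/3 ≈ -2.6667)
B(l) = -26/3 (B(l) = -6 - 8/3 = -26/3)
U = -40 (U = 4*(-10) = -40)
B(13) + U = -26/3 - 40 = -146/3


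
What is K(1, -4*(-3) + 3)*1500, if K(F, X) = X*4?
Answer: 90000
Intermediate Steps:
K(F, X) = 4*X
K(1, -4*(-3) + 3)*1500 = (4*(-4*(-3) + 3))*1500 = (4*(12 + 3))*1500 = (4*15)*1500 = 60*1500 = 90000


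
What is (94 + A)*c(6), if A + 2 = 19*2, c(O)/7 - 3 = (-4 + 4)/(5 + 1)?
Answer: 2730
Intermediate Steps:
c(O) = 21 (c(O) = 21 + 7*((-4 + 4)/(5 + 1)) = 21 + 7*(0/6) = 21 + 7*(0*(1/6)) = 21 + 7*0 = 21 + 0 = 21)
A = 36 (A = -2 + 19*2 = -2 + 38 = 36)
(94 + A)*c(6) = (94 + 36)*21 = 130*21 = 2730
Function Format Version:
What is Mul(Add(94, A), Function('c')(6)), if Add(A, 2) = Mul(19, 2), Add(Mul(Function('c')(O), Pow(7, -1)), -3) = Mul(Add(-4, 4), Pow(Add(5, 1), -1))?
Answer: 2730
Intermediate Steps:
Function('c')(O) = 21 (Function('c')(O) = Add(21, Mul(7, Mul(Add(-4, 4), Pow(Add(5, 1), -1)))) = Add(21, Mul(7, Mul(0, Pow(6, -1)))) = Add(21, Mul(7, Mul(0, Rational(1, 6)))) = Add(21, Mul(7, 0)) = Add(21, 0) = 21)
A = 36 (A = Add(-2, Mul(19, 2)) = Add(-2, 38) = 36)
Mul(Add(94, A), Function('c')(6)) = Mul(Add(94, 36), 21) = Mul(130, 21) = 2730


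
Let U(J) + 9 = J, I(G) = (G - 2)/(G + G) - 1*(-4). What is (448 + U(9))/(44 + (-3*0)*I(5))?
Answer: 112/11 ≈ 10.182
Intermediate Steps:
I(G) = 4 + (-2 + G)/(2*G) (I(G) = (-2 + G)/((2*G)) + 4 = (-2 + G)*(1/(2*G)) + 4 = (-2 + G)/(2*G) + 4 = 4 + (-2 + G)/(2*G))
U(J) = -9 + J
(448 + U(9))/(44 + (-3*0)*I(5)) = (448 + (-9 + 9))/(44 + (-3*0)*(9/2 - 1/5)) = (448 + 0)/(44 + 0*(9/2 - 1*1/5)) = 448/(44 + 0*(9/2 - 1/5)) = 448/(44 + 0*(43/10)) = 448/(44 + 0) = 448/44 = 448*(1/44) = 112/11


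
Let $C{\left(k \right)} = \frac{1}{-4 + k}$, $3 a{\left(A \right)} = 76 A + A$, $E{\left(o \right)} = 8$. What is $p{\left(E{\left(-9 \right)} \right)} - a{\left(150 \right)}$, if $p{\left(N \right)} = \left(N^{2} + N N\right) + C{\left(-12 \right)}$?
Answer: $- \frac{59553}{16} \approx -3722.1$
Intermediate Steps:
$a{\left(A \right)} = \frac{77 A}{3}$ ($a{\left(A \right)} = \frac{76 A + A}{3} = \frac{77 A}{3}$)
$p{\left(N \right)} = - \frac{1}{16} + 2 N^{2}$ ($p{\left(N \right)} = \left(N^{2} + N N\right) + \frac{1}{-4 - 12} = \left(N^{2} + N^{2}\right) + \frac{1}{-16} = 2 N^{2} - \frac{1}{16} = - \frac{1}{16} + 2 N^{2}$)
$p{\left(E{\left(-9 \right)} \right)} - a{\left(150 \right)} = \left(- \frac{1}{16} + 2 \cdot 8^{2}\right) - \frac{77}{3} \cdot 150 = \left(- \frac{1}{16} + 2 \cdot 64\right) - 3850 = \left(- \frac{1}{16} + 128\right) - 3850 = \frac{2047}{16} - 3850 = - \frac{59553}{16}$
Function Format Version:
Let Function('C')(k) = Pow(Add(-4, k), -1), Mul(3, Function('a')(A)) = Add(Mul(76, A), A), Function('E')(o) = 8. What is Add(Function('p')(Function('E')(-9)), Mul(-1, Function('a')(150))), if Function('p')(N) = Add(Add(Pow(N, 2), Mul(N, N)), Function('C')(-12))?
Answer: Rational(-59553, 16) ≈ -3722.1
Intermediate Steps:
Function('a')(A) = Mul(Rational(77, 3), A) (Function('a')(A) = Mul(Rational(1, 3), Add(Mul(76, A), A)) = Mul(Rational(1, 3), Mul(77, A)) = Mul(Rational(77, 3), A))
Function('p')(N) = Add(Rational(-1, 16), Mul(2, Pow(N, 2))) (Function('p')(N) = Add(Add(Pow(N, 2), Mul(N, N)), Pow(Add(-4, -12), -1)) = Add(Add(Pow(N, 2), Pow(N, 2)), Pow(-16, -1)) = Add(Mul(2, Pow(N, 2)), Rational(-1, 16)) = Add(Rational(-1, 16), Mul(2, Pow(N, 2))))
Add(Function('p')(Function('E')(-9)), Mul(-1, Function('a')(150))) = Add(Add(Rational(-1, 16), Mul(2, Pow(8, 2))), Mul(-1, Mul(Rational(77, 3), 150))) = Add(Add(Rational(-1, 16), Mul(2, 64)), Mul(-1, 3850)) = Add(Add(Rational(-1, 16), 128), -3850) = Add(Rational(2047, 16), -3850) = Rational(-59553, 16)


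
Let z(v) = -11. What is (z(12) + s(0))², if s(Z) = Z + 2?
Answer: 81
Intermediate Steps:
s(Z) = 2 + Z
(z(12) + s(0))² = (-11 + (2 + 0))² = (-11 + 2)² = (-9)² = 81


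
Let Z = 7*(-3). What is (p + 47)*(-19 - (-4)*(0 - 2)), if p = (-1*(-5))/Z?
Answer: -8838/7 ≈ -1262.6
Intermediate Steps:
Z = -21
p = -5/21 (p = -1*(-5)/(-21) = 5*(-1/21) = -5/21 ≈ -0.23810)
(p + 47)*(-19 - (-4)*(0 - 2)) = (-5/21 + 47)*(-19 - (-4)*(0 - 2)) = 982*(-19 - (-4)*(-2))/21 = 982*(-19 - 1*8)/21 = 982*(-19 - 8)/21 = (982/21)*(-27) = -8838/7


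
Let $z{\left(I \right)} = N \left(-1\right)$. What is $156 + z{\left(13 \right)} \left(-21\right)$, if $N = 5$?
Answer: $261$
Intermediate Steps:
$z{\left(I \right)} = -5$ ($z{\left(I \right)} = 5 \left(-1\right) = -5$)
$156 + z{\left(13 \right)} \left(-21\right) = 156 - -105 = 156 + 105 = 261$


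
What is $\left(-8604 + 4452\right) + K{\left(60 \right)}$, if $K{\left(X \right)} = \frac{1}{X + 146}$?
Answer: $- \frac{855311}{206} \approx -4152.0$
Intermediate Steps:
$K{\left(X \right)} = \frac{1}{146 + X}$
$\left(-8604 + 4452\right) + K{\left(60 \right)} = \left(-8604 + 4452\right) + \frac{1}{146 + 60} = -4152 + \frac{1}{206} = - \frac{855311}{206}$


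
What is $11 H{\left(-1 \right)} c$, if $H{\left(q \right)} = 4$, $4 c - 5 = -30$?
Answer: $-275$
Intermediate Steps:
$c = - \frac{25}{4}$ ($c = \frac{5}{4} + \frac{1}{4} \left(-30\right) = \frac{5}{4} - \frac{15}{2} = - \frac{25}{4} \approx -6.25$)
$11 H{\left(-1 \right)} c = 11 \cdot 4 \left(- \frac{25}{4}\right) = 44 \left(- \frac{25}{4}\right) = -275$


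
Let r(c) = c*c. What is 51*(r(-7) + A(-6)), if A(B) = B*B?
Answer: 4335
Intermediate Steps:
A(B) = B²
r(c) = c²
51*(r(-7) + A(-6)) = 51*((-7)² + (-6)²) = 51*(49 + 36) = 51*85 = 4335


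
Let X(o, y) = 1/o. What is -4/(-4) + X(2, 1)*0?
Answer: 1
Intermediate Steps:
-4/(-4) + X(2, 1)*0 = -4/(-4) + 0/2 = -4*(-¼) + (½)*0 = 1 + 0 = 1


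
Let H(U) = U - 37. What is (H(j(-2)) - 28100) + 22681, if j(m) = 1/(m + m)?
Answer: -21825/4 ≈ -5456.3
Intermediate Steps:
j(m) = 1/(2*m)
H(U) = -37 + U
(H(j(-2)) - 28100) + 22681 = ((-37 + (½)/(-2)) - 28100) + 22681 = ((-37 + (½)*(-½)) - 28100) + 22681 = ((-37 - ¼) - 28100) + 22681 = (-149/4 - 28100) + 22681 = -112549/4 + 22681 = -21825/4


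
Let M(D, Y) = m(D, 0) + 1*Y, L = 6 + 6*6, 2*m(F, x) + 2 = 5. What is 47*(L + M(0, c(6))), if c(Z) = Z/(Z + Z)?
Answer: 2068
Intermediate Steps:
m(F, x) = 3/2 (m(F, x) = -1 + (½)*5 = -1 + 5/2 = 3/2)
c(Z) = ½ (c(Z) = Z/((2*Z)) = Z*(1/(2*Z)) = ½)
L = 42 (L = 6 + 36 = 42)
M(D, Y) = 3/2 + Y (M(D, Y) = 3/2 + 1*Y = 3/2 + Y)
47*(L + M(0, c(6))) = 47*(42 + (3/2 + ½)) = 47*(42 + 2) = 47*44 = 2068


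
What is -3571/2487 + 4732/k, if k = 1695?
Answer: 635071/468385 ≈ 1.3559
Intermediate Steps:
-3571/2487 + 4732/k = -3571/2487 + 4732/1695 = 635071/468385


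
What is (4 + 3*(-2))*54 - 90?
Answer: -198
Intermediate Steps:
(4 + 3*(-2))*54 - 90 = (4 - 6)*54 - 90 = -2*54 - 90 = -108 - 90 = -198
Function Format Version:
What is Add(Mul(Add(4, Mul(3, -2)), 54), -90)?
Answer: -198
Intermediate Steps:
Add(Mul(Add(4, Mul(3, -2)), 54), -90) = Add(Mul(Add(4, -6), 54), -90) = Add(Mul(-2, 54), -90) = Add(-108, -90) = -198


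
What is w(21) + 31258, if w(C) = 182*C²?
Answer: 111520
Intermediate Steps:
w(21) + 31258 = 182*21² + 31258 = 182*441 + 31258 = 80262 + 31258 = 111520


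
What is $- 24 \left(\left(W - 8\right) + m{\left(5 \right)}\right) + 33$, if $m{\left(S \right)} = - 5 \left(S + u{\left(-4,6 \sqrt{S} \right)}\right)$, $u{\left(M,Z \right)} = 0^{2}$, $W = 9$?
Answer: $609$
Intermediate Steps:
$u{\left(M,Z \right)} = 0$
$m{\left(S \right)} = - 5 S$ ($m{\left(S \right)} = - 5 \left(S + 0\right) = - 5 S$)
$- 24 \left(\left(W - 8\right) + m{\left(5 \right)}\right) + 33 = - 24 \left(\left(9 - 8\right) - 25\right) + 33 = - 24 \left(1 - 25\right) + 33 = \left(-24\right) \left(-24\right) + 33 = 576 + 33 = 609$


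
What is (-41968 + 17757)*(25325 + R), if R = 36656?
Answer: -1500621991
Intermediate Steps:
(-41968 + 17757)*(25325 + R) = (-41968 + 17757)*(25325 + 36656) = -24211*61981 = -1500621991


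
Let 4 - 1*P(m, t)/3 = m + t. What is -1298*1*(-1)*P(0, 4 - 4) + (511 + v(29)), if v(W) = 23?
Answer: 16110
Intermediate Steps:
P(m, t) = 12 - 3*m - 3*t (P(m, t) = 12 - 3*(m + t) = 12 + (-3*m - 3*t) = 12 - 3*m - 3*t)
-1298*1*(-1)*P(0, 4 - 4) + (511 + v(29)) = -1298*1*(-1)*(12 - 3*0 - 3*(4 - 4)) + (511 + 23) = -(-1298)*(12 + 0 - 3*0) + 534 = -(-1298)*(12 + 0 + 0) + 534 = -(-1298)*12 + 534 = -1298*(-12) + 534 = 15576 + 534 = 16110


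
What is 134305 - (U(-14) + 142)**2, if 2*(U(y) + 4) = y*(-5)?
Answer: 104376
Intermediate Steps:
U(y) = -4 - 5*y/2 (U(y) = -4 + (y*(-5))/2 = -4 + (-5*y)/2 = -4 - 5*y/2)
134305 - (U(-14) + 142)**2 = 134305 - ((-4 - 5/2*(-14)) + 142)**2 = 134305 - ((-4 + 35) + 142)**2 = 134305 - (31 + 142)**2 = 134305 - 1*173**2 = 134305 - 1*29929 = 134305 - 29929 = 104376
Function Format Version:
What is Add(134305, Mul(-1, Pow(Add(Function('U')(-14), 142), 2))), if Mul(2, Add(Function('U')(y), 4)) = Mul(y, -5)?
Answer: 104376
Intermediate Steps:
Function('U')(y) = Add(-4, Mul(Rational(-5, 2), y)) (Function('U')(y) = Add(-4, Mul(Rational(1, 2), Mul(y, -5))) = Add(-4, Mul(Rational(1, 2), Mul(-5, y))) = Add(-4, Mul(Rational(-5, 2), y)))
Add(134305, Mul(-1, Pow(Add(Function('U')(-14), 142), 2))) = Add(134305, Mul(-1, Pow(Add(Add(-4, Mul(Rational(-5, 2), -14)), 142), 2))) = Add(134305, Mul(-1, Pow(Add(Add(-4, 35), 142), 2))) = Add(134305, Mul(-1, Pow(Add(31, 142), 2))) = Add(134305, Mul(-1, Pow(173, 2))) = Add(134305, Mul(-1, 29929)) = Add(134305, -29929) = 104376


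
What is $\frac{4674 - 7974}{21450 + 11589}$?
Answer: $- \frac{1100}{11013} \approx -0.099882$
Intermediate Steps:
$\frac{4674 - 7974}{21450 + 11589} = - \frac{3300}{33039} = \left(-3300\right) \frac{1}{33039} = - \frac{1100}{11013}$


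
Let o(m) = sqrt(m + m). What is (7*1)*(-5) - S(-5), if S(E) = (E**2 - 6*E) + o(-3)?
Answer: -90 - I*sqrt(6) ≈ -90.0 - 2.4495*I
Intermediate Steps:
o(m) = sqrt(2)*sqrt(m) (o(m) = sqrt(2*m) = sqrt(2)*sqrt(m))
S(E) = E**2 - 6*E + I*sqrt(6) (S(E) = (E**2 - 6*E) + sqrt(2)*sqrt(-3) = (E**2 - 6*E) + sqrt(2)*(I*sqrt(3)) = (E**2 - 6*E) + I*sqrt(6) = E**2 - 6*E + I*sqrt(6))
(7*1)*(-5) - S(-5) = (7*1)*(-5) - ((-5)**2 - 6*(-5) + I*sqrt(6)) = 7*(-5) - (25 + 30 + I*sqrt(6)) = -35 - (55 + I*sqrt(6)) = -35 + (-55 - I*sqrt(6)) = -90 - I*sqrt(6)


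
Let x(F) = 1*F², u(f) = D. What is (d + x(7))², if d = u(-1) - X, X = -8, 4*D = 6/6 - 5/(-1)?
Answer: 13689/4 ≈ 3422.3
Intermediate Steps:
D = 3/2 (D = (6/6 - 5/(-1))/4 = (6*(⅙) - 5*(-1))/4 = (1 + 5)/4 = (¼)*6 = 3/2 ≈ 1.5000)
u(f) = 3/2
x(F) = F²
d = 19/2 (d = 3/2 - 1*(-8) = 3/2 + 8 = 19/2 ≈ 9.5000)
(d + x(7))² = (19/2 + 7²)² = (19/2 + 49)² = (117/2)² = 13689/4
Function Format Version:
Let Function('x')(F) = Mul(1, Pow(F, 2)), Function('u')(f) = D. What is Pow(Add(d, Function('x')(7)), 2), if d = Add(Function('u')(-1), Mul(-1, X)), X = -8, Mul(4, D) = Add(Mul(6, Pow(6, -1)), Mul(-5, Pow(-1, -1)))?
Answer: Rational(13689, 4) ≈ 3422.3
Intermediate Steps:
D = Rational(3, 2) (D = Mul(Rational(1, 4), Add(Mul(6, Pow(6, -1)), Mul(-5, Pow(-1, -1)))) = Mul(Rational(1, 4), Add(Mul(6, Rational(1, 6)), Mul(-5, -1))) = Mul(Rational(1, 4), Add(1, 5)) = Mul(Rational(1, 4), 6) = Rational(3, 2) ≈ 1.5000)
Function('u')(f) = Rational(3, 2)
Function('x')(F) = Pow(F, 2)
d = Rational(19, 2) (d = Add(Rational(3, 2), Mul(-1, -8)) = Add(Rational(3, 2), 8) = Rational(19, 2) ≈ 9.5000)
Pow(Add(d, Function('x')(7)), 2) = Pow(Add(Rational(19, 2), Pow(7, 2)), 2) = Pow(Add(Rational(19, 2), 49), 2) = Pow(Rational(117, 2), 2) = Rational(13689, 4)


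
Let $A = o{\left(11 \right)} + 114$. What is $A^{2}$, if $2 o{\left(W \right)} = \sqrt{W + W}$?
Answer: $\frac{\left(228 + \sqrt{22}\right)^{2}}{4} \approx 13536.0$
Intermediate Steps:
$o{\left(W \right)} = \frac{\sqrt{2} \sqrt{W}}{2}$ ($o{\left(W \right)} = \frac{\sqrt{W + W}}{2} = \frac{\sqrt{2 W}}{2} = \frac{\sqrt{2} \sqrt{W}}{2}$)
$A = 114 + \frac{\sqrt{22}}{2}$ ($A = \frac{\sqrt{2} \sqrt{11}}{2} + 114 = \frac{\sqrt{22}}{2} + 114 = 114 + \frac{\sqrt{22}}{2} \approx 116.35$)
$A^{2} = \left(114 + \frac{\sqrt{22}}{2}\right)^{2}$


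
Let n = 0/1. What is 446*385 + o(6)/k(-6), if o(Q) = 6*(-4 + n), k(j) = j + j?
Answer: 171712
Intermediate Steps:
n = 0 (n = 0*1 = 0)
k(j) = 2*j
o(Q) = -24 (o(Q) = 6*(-4 + 0) = 6*(-4) = -24)
446*385 + o(6)/k(-6) = 446*385 - 24/(2*(-6)) = 171710 - 24/(-12) = 171710 - 24*(-1/12) = 171710 + 2 = 171712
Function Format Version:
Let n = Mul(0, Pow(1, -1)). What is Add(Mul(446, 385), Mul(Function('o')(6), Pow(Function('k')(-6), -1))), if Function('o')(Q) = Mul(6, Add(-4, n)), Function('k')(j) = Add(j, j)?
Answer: 171712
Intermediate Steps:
n = 0 (n = Mul(0, 1) = 0)
Function('k')(j) = Mul(2, j)
Function('o')(Q) = -24 (Function('o')(Q) = Mul(6, Add(-4, 0)) = Mul(6, -4) = -24)
Add(Mul(446, 385), Mul(Function('o')(6), Pow(Function('k')(-6), -1))) = Add(Mul(446, 385), Mul(-24, Pow(Mul(2, -6), -1))) = Add(171710, Mul(-24, Pow(-12, -1))) = Add(171710, Mul(-24, Rational(-1, 12))) = Add(171710, 2) = 171712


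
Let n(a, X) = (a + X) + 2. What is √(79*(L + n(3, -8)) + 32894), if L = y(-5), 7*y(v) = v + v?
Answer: √1594663/7 ≈ 180.40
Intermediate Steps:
y(v) = 2*v/7 (y(v) = (v + v)/7 = (2*v)/7 = 2*v/7)
n(a, X) = 2 + X + a (n(a, X) = (X + a) + 2 = 2 + X + a)
L = -10/7 (L = (2/7)*(-5) = -10/7 ≈ -1.4286)
√(79*(L + n(3, -8)) + 32894) = √(79*(-10/7 + (2 - 8 + 3)) + 32894) = √(79*(-10/7 - 3) + 32894) = √(79*(-31/7) + 32894) = √(-2449/7 + 32894) = √(227809/7) = √1594663/7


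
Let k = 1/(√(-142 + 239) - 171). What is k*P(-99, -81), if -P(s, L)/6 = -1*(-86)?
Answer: 22059/7286 + 129*√97/7286 ≈ 3.2020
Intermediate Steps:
P(s, L) = -516 (P(s, L) = -(-6)*(-86) = -6*86 = -516)
k = 1/(-171 + √97) (k = 1/(√97 - 171) = 1/(-171 + √97) ≈ -0.0062054)
k*P(-99, -81) = (-171/29144 - √97/29144)*(-516) = 22059/7286 + 129*√97/7286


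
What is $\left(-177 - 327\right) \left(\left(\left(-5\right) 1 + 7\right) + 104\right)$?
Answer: $-53424$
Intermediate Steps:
$\left(-177 - 327\right) \left(\left(\left(-5\right) 1 + 7\right) + 104\right) = - 504 \left(\left(-5 + 7\right) + 104\right) = - 504 \left(2 + 104\right) = \left(-504\right) 106 = -53424$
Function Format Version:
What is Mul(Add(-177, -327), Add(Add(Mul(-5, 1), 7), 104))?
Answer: -53424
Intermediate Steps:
Mul(Add(-177, -327), Add(Add(Mul(-5, 1), 7), 104)) = Mul(-504, Add(Add(-5, 7), 104)) = Mul(-504, Add(2, 104)) = Mul(-504, 106) = -53424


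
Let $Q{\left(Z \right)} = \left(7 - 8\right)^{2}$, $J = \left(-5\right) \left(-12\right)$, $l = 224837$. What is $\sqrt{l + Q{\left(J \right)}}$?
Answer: $3 \sqrt{24982} \approx 474.17$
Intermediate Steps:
$J = 60$
$Q{\left(Z \right)} = 1$ ($Q{\left(Z \right)} = \left(-1\right)^{2} = 1$)
$\sqrt{l + Q{\left(J \right)}} = \sqrt{224837 + 1} = \sqrt{224838} = 3 \sqrt{24982}$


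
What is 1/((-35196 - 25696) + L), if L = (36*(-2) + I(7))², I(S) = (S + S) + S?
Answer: -1/58291 ≈ -1.7155e-5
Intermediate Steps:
I(S) = 3*S (I(S) = 2*S + S = 3*S)
L = 2601 (L = (36*(-2) + 3*7)² = (-72 + 21)² = (-51)² = 2601)
1/((-35196 - 25696) + L) = 1/((-35196 - 25696) + 2601) = 1/(-60892 + 2601) = 1/(-58291) = -1/58291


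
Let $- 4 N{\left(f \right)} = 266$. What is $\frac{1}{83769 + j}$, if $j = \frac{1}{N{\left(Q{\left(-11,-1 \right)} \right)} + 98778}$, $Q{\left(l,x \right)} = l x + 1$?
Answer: $\frac{197423}{16537927289} \approx 1.1938 \cdot 10^{-5}$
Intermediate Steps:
$Q{\left(l,x \right)} = 1 + l x$
$N{\left(f \right)} = - \frac{133}{2}$ ($N{\left(f \right)} = \left(- \frac{1}{4}\right) 266 = - \frac{133}{2}$)
$j = \frac{2}{197423}$ ($j = \frac{1}{- \frac{133}{2} + 98778} = \frac{1}{\frac{197423}{2}} = \frac{2}{197423} \approx 1.0131 \cdot 10^{-5}$)
$\frac{1}{83769 + j} = \frac{1}{83769 + \frac{2}{197423}} = \frac{1}{\frac{16537927289}{197423}} = \frac{197423}{16537927289}$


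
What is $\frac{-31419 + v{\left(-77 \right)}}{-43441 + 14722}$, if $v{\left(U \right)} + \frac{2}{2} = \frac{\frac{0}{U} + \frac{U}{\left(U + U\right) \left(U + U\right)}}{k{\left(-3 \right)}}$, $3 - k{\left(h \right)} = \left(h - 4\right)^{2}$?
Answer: $\frac{445158559}{406890792} \approx 1.094$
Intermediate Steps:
$k{\left(h \right)} = 3 - \left(-4 + h\right)^{2}$ ($k{\left(h \right)} = 3 - \left(h - 4\right)^{2} = 3 - \left(-4 + h\right)^{2}$)
$v{\left(U \right)} = -1 - \frac{1}{184 U}$ ($v{\left(U \right)} = -1 + \frac{\frac{0}{U} + \frac{U}{\left(U + U\right) \left(U + U\right)}}{3 - \left(-4 - 3\right)^{2}} = -1 + \frac{0 + \frac{U}{2 U 2 U}}{3 - \left(-7\right)^{2}} = -1 + \frac{0 + \frac{U}{4 U^{2}}}{3 - 49} = -1 + \frac{0 + U \frac{1}{4 U^{2}}}{3 - 49} = -1 + \frac{0 + \frac{1}{4 U}}{-46} = -1 + \frac{1}{4 U} \left(- \frac{1}{46}\right) = -1 - \frac{1}{184 U}$)
$\frac{-31419 + v{\left(-77 \right)}}{-43441 + 14722} = \frac{-31419 + \frac{- \frac{1}{184} - -77}{-77}}{-43441 + 14722} = \frac{-31419 - \frac{- \frac{1}{184} + 77}{77}}{-28719} = \left(-31419 - \frac{14167}{14168}\right) \left(- \frac{1}{28719}\right) = \left(- \frac{445158559}{14168}\right) \left(- \frac{1}{28719}\right) = \frac{445158559}{406890792}$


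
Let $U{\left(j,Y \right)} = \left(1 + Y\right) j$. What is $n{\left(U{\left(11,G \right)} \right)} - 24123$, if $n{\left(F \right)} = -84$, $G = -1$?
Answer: $-24207$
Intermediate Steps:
$U{\left(j,Y \right)} = j \left(1 + Y\right)$
$n{\left(U{\left(11,G \right)} \right)} - 24123 = -84 - 24123 = -24207$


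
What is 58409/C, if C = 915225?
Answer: 58409/915225 ≈ 0.063819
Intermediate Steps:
58409/C = 58409/915225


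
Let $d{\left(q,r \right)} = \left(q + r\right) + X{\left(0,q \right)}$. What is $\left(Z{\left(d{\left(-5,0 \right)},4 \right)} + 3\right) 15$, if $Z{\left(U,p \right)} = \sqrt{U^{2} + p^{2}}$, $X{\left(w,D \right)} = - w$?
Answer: $45 + 15 \sqrt{41} \approx 141.05$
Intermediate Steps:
$d{\left(q,r \right)} = q + r$ ($d{\left(q,r \right)} = \left(q + r\right) - 0 = \left(q + r\right) + 0 = q + r$)
$\left(Z{\left(d{\left(-5,0 \right)},4 \right)} + 3\right) 15 = \left(\sqrt{\left(-5 + 0\right)^{2} + 4^{2}} + 3\right) 15 = \left(\sqrt{\left(-5\right)^{2} + 16} + 3\right) 15 = \left(\sqrt{25 + 16} + 3\right) 15 = \left(\sqrt{41} + 3\right) 15 = \left(3 + \sqrt{41}\right) 15 = 45 + 15 \sqrt{41}$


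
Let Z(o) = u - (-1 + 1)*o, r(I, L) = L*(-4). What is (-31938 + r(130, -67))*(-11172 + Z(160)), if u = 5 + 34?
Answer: 352582110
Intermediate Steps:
r(I, L) = -4*L
u = 39
Z(o) = 39 (Z(o) = 39 - (-1 + 1)*o = 39 - 0*o = 39 - 1*0 = 39 + 0 = 39)
(-31938 + r(130, -67))*(-11172 + Z(160)) = (-31938 - 4*(-67))*(-11172 + 39) = (-31938 + 268)*(-11133) = -31670*(-11133) = 352582110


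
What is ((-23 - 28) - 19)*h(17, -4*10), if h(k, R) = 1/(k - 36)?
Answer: 70/19 ≈ 3.6842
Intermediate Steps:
h(k, R) = 1/(-36 + k)
((-23 - 28) - 19)*h(17, -4*10) = ((-23 - 28) - 19)/(-36 + 17) = (-51 - 19)/(-19) = -70*(-1/19) = 70/19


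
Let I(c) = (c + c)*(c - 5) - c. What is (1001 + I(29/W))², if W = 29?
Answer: 984064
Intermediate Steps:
I(c) = -c + 2*c*(-5 + c) (I(c) = (2*c)*(-5 + c) - c = 2*c*(-5 + c) - c = -c + 2*c*(-5 + c))
(1001 + I(29/W))² = (1001 + (29/29)*(-11 + 2*(29/29)))² = (1001 + (29*(1/29))*(-11 + 2*(29*(1/29))))² = (1001 + 1*(-11 + 2*1))² = (1001 + 1*(-11 + 2))² = (1001 + 1*(-9))² = (1001 - 9)² = 992² = 984064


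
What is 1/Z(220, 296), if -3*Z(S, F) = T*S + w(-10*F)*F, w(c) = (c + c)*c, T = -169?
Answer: -1/1728943340 ≈ -5.7839e-10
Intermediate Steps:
w(c) = 2*c² (w(c) = (2*c)*c = 2*c²)
Z(S, F) = -200*F³/3 + 169*S/3 (Z(S, F) = -(-169*S + (2*(-10*F)²)*F)/3 = -(-169*S + (2*(100*F²))*F)/3 = -(-169*S + (200*F²)*F)/3 = -(-169*S + 200*F³)/3 = -200*F³/3 + 169*S/3)
1/Z(220, 296) = 1/(-200/3*296³ + (169/3)*220) = 1/(-200/3*25934336 + 37180/3) = 1/(-5186867200/3 + 37180/3) = 1/(-1728943340) = -1/1728943340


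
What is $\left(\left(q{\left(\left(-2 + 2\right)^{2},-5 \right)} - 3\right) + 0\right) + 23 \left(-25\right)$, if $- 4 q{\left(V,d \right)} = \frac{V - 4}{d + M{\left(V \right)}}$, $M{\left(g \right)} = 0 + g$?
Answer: $- \frac{2891}{5} \approx -578.2$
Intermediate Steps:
$M{\left(g \right)} = g$
$q{\left(V,d \right)} = - \frac{-4 + V}{4 \left(V + d\right)}$ ($q{\left(V,d \right)} = - \frac{\left(V - 4\right) \frac{1}{d + V}}{4} = - \frac{\left(-4 + V\right) \frac{1}{V + d}}{4} = - \frac{\frac{1}{V + d} \left(-4 + V\right)}{4} = - \frac{-4 + V}{4 \left(V + d\right)}$)
$\left(\left(q{\left(\left(-2 + 2\right)^{2},-5 \right)} - 3\right) + 0\right) + 23 \left(-25\right) = \left(\left(\frac{1 - \frac{\left(-2 + 2\right)^{2}}{4}}{\left(-2 + 2\right)^{2} - 5} - 3\right) + 0\right) + 23 \left(-25\right) = \left(\left(\frac{1 - \frac{0^{2}}{4}}{0^{2} - 5} - 3\right) + 0\right) - 575 = \left(\left(\frac{1 - 0}{0 - 5} - 3\right) + 0\right) - 575 = \left(\left(\frac{1 + 0}{-5} - 3\right) + 0\right) - 575 = \left(\left(\left(- \frac{1}{5}\right) 1 - 3\right) + 0\right) - 575 = \left(\left(- \frac{1}{5} - 3\right) + 0\right) - 575 = \left(- \frac{16}{5} + 0\right) - 575 = - \frac{16}{5} - 575 = - \frac{2891}{5}$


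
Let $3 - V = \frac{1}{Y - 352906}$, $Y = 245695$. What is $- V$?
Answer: $- \frac{321634}{107211} \approx -3.0$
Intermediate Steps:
$V = \frac{321634}{107211}$ ($V = 3 - \frac{1}{245695 - 352906} = 3 - \frac{1}{-107211} = 3 - - \frac{1}{107211} = 3 + \frac{1}{107211} = \frac{321634}{107211} \approx 3.0$)
$- V = \left(-1\right) \frac{321634}{107211} = - \frac{321634}{107211}$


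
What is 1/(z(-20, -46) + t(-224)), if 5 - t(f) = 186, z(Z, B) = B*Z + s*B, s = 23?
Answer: -1/319 ≈ -0.0031348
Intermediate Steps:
z(Z, B) = 23*B + B*Z (z(Z, B) = B*Z + 23*B = 23*B + B*Z)
t(f) = -181 (t(f) = 5 - 1*186 = 5 - 186 = -181)
1/(z(-20, -46) + t(-224)) = 1/(-46*(23 - 20) - 181) = 1/(-46*3 - 181) = 1/(-138 - 181) = 1/(-319) = -1/319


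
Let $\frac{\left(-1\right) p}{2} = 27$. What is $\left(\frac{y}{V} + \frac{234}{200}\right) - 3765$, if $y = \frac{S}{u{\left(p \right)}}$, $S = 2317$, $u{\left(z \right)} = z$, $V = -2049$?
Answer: $- \frac{20822520859}{5532300} \approx -3763.8$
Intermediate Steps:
$p = -54$ ($p = \left(-2\right) 27 = -54$)
$y = - \frac{2317}{54}$ ($y = \frac{2317}{-54} = 2317 \left(- \frac{1}{54}\right) = - \frac{2317}{54} \approx -42.907$)
$\left(\frac{y}{V} + \frac{234}{200}\right) - 3765 = \left(- \frac{2317}{54 \left(-2049\right)} + \frac{234}{200}\right) - 3765 = \left(\left(- \frac{2317}{54}\right) \left(- \frac{1}{2049}\right) + 234 \cdot \frac{1}{200}\right) - 3765 = \left(\frac{2317}{110646} + \frac{117}{100}\right) - 3765 = \frac{6588641}{5532300} - 3765 = - \frac{20822520859}{5532300}$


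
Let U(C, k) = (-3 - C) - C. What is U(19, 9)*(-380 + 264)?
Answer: 4756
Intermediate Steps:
U(C, k) = -3 - 2*C
U(19, 9)*(-380 + 264) = (-3 - 2*19)*(-380 + 264) = (-3 - 38)*(-116) = -41*(-116) = 4756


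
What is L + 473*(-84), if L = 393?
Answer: -39339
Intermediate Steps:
L + 473*(-84) = 393 + 473*(-84) = 393 - 39732 = -39339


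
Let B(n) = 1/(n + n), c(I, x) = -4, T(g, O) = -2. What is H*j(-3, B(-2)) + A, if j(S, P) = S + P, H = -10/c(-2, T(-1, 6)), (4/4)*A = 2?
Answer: -49/8 ≈ -6.1250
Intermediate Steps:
A = 2
B(n) = 1/(2*n)
H = 5/2 (H = -10/(-4) = -10*(-¼) = 5/2 ≈ 2.5000)
j(S, P) = P + S
H*j(-3, B(-2)) + A = 5*((½)/(-2) - 3)/2 + 2 = 5*((½)*(-½) - 3)/2 + 2 = 5*(-¼ - 3)/2 + 2 = (5/2)*(-13/4) + 2 = -65/8 + 2 = -49/8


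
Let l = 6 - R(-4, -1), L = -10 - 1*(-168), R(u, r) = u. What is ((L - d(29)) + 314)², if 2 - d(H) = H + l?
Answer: 259081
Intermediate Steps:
L = 158 (L = -10 + 168 = 158)
l = 10 (l = 6 - 1*(-4) = 6 + 4 = 10)
d(H) = -8 - H (d(H) = 2 - (H + 10) = 2 - (10 + H) = 2 + (-10 - H) = -8 - H)
((L - d(29)) + 314)² = ((158 - (-8 - 1*29)) + 314)² = ((158 - (-8 - 29)) + 314)² = ((158 - 1*(-37)) + 314)² = ((158 + 37) + 314)² = (195 + 314)² = 509² = 259081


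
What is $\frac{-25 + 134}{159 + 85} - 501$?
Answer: $- \frac{122135}{244} \approx -500.55$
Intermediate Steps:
$\frac{-25 + 134}{159 + 85} - 501 = \frac{109}{244} - 501 = - \frac{122135}{244}$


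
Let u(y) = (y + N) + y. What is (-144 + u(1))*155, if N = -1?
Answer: -22165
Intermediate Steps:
u(y) = -1 + 2*y (u(y) = (y - 1) + y = (-1 + y) + y = -1 + 2*y)
(-144 + u(1))*155 = (-144 + (-1 + 2*1))*155 = (-144 + (-1 + 2))*155 = (-144 + 1)*155 = -143*155 = -22165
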